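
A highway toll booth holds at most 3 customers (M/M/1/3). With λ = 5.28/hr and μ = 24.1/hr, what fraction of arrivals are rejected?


ρ = λ/μ = 5.28/24.1 = 0.2191
P_K = (1−ρ)ρ^K/(1−ρ^(K+1)) = (0.7809·0.010516)/(1 − 0.002304)
= 0.008212/0.997696 = 0.008231

Final: 0.008231


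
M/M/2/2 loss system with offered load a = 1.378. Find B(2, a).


B(c,a) = (a^c/c!) / Σ_{k=0}^{c} a^k/k!
a^2/2! = 0.949442
Σ terms (k=0..2): 1.00000 + 1.37800 + 0.94944 = 3.327442
B = 0.949442/3.327442 = 0.285337

Final: 0.285337


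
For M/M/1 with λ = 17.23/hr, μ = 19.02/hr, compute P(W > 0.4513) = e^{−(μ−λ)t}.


W ~ Exponential(μ−λ) for M/M/1.
μ − λ = 19.02 − 17.23 = 1.7900
P(W > t) = e^{−(μ−λ)t} = e^{−0.8078} = 0.445826

Final: 0.445826


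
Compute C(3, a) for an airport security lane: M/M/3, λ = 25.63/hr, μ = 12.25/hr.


a = λ/μ = 2.0922; ρ = a/3 = 0.6974
P₀ = 0.096845 (from M/M/c formula)
C(c,a) = [a^c/(c!(1−ρ))]·P₀ = [9.15878/(6·0.3026)]·0.096845
= 5.04474·0.096845 = 0.488560

Final: 0.488560


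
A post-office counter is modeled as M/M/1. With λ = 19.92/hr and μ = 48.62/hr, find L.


ρ = λ/μ = 19.92/48.62 = 0.4097
L = ρ/(1−ρ) = 0.4097/(1 − 0.4097) = 0.4097/0.5903 = 0.6941

Final: 0.6941


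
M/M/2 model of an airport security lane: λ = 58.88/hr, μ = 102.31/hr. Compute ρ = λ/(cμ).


ρ = λ/(cμ) = 58.88/(2·102.31) = 58.88/204.62 = 0.2878

Final: 0.2878


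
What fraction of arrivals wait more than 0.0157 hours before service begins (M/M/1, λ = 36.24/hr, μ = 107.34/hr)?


ρ = 36.24/107.34 = 0.3376
P(Wq > t) = ρ·e^{−(μ−λ)t} = 0.3376·e^{−1.1163}
= 0.3376·0.327499 = 0.110570

Final: 0.110570


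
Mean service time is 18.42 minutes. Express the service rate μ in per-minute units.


μ = 1/(service time) in consistent units.
1 minute = 1 min, so μ = 1/18.42 = 0.05429 per minute

Final: 0.05429 /min


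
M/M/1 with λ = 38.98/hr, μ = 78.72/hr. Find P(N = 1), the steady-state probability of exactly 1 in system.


ρ = 38.98/78.72 = 0.4952
P_n = (1−ρ)·ρ^n = (1 − 0.4952)·0.4952^1 = 0.5048·0.495173 = 0.249977

Final: 0.249977


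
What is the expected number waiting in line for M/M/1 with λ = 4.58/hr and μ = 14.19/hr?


ρ = 4.58/14.19 = 0.3228
Lq = ρ²/(1−ρ) = 0.1042/0.6772 = 0.1538

Final: 0.1538


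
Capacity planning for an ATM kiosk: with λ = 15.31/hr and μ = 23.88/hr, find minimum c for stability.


Stability requires cμ > λ ⇔ c > λ/μ.
λ/μ = 15.31/23.88 = 0.6411
Minimum integer c = ⌊0.6411⌋ + 1 = 1
Check: 1·23.88 = 23.88 > 15.31, while 0·23.88 = 0.00 ≤ 15.31

Final: 1 servers


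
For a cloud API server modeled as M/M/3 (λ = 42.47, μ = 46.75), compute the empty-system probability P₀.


a = λ/μ = 42.47/46.75 = 0.9084; ρ = a/c = 0.3028
Σ_{k=0}^{2} a^k/k! (terms k=0..2) = 1.00000 + 0.90845 + 0.41264 = 2.32109
Tail: a^3/(3!(1−ρ)) = 0.74972/(6·0.6972) = 0.17923
P₀ = 1/(2.32109 + 0.17923) = 1/2.50032 = 0.399949

Final: 0.399949


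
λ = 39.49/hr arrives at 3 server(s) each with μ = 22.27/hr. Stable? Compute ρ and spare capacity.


Total capacity cμ = 3·22.27 = 66.81/hr
ρ = λ/(cμ) = 39.49/66.81 = 0.5911
Stable ⇔ ρ < 1: YES
Spare capacity = cμ − λ = 66.81 − 39.49 = 27.32/hr

Final: ρ = 0.5911; stable; margin = 27.32/hr


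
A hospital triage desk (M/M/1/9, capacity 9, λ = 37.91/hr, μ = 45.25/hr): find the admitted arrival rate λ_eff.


ρ = 0.8378; P_K = (1−ρ)ρ^9/(1−ρ^10) = 0.039756
λ_eff = λ(1 − P_K) = 37.91·(1 − 0.039756) = 37.91·0.960244 = 36.4029 /hr

Final: 36.4029 /hr


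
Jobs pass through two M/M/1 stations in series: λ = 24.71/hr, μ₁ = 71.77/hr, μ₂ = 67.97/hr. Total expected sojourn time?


Each node sees arrival rate λ = 24.71/hr (tandem ⇒ throughput preserved).
W₁ = 1/(μ₁−λ) = 1/(71.77−24.71) = 0.02125 hr
W₂ = 1/(μ₂−λ) = 1/(67.97−24.71) = 0.02312 hr
W_total = W₁ + W₂ = 0.02125 + 0.02312 = 0.04437 hr

Final: 0.04437 hr


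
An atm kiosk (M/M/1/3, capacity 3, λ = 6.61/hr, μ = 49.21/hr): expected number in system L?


ρ = 6.61/49.21 = 0.1343
L = ρ[1 − (K+1)ρ^K + Kρ^(K+1)] / [(1−ρ)(1−ρ^(K+1))]
Numerator: 0.1343·(1 − 4·0.002424 + 3·0.0003255) = 0.133151
Denominator: (0.8657)·(0.999674) = 0.865396
L = 0.133151/0.865396 = 0.1539

Final: 0.1539


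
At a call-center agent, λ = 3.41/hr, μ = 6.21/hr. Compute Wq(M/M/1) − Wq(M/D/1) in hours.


ρ = 3.41/6.21 = 0.5491
Wq(M/M/1) = ρ/(μ−λ) = 0.5491/2.80 = 0.19611 hr
Wq(M/D/1) = ρ/(2(μ−λ)) = 0.09806 hr
Savings = 0.19611 − 0.09806 = 0.09806 hr

Final: 0.09806 hr


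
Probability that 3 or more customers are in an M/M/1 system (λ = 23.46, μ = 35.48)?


ρ = 23.46/35.48 = 0.6612
P(N ≥ n) = ρ^n = 0.6612^3 = 0.289090

Final: 0.289090


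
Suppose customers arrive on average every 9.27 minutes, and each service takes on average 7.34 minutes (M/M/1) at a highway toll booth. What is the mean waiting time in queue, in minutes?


λ = 60/9.27 = 6.4725 /hr
μ = 60/7.34 = 8.1744 /hr
ρ = λ/μ = 6.4725/8.1744 = 0.7918
Wq = ρ/(μ−λ) = 0.7918/(8.1744−6.4725) = 0.46525 hr
In minutes: 0.46525·60 = 27.915 min

Final: 27.915 min


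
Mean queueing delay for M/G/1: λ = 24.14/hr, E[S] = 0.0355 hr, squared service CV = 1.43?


ρ = λ·E[S] = 24.14·0.0355 = 0.8570
E[S²] = E[S]²(1+C_s²) = 0.0355²·(1+1.43) = 0.003062
Wq = λ·E[S²]/(2(1−ρ)) = 24.14·0.003062/(2·0.1430) = 0.25843 hr

Final: 0.25843 hr


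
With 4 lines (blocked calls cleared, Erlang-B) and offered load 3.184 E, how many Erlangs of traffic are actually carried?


B(4,3.184) = 0.226398 (Erlang-B)
Carried load = a(1 − B) = 3.184·(1 − 0.226398) = 3.184·0.773602 = 2.4631 E

Final: 2.4631 Erlangs


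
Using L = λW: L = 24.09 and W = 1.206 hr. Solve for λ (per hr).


λ = L/W = 24.09/1.206 = 19.9751 /hr

Final: 19.9751 /hr


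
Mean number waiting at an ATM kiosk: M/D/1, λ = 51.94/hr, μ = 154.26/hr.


ρ = 51.94/154.26 = 0.3367
M/D/1: Lq = ρ²/(2(1−ρ)) = 0.1134/(2·0.6633) = 0.08546

Final: 0.08546


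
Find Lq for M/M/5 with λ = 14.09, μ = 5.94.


a = λ/μ = 2.3721; ρ = a/5 = 0.4744
P₀ = 0.091578
Lq = P₀·a^c·ρ / (c!·(1−ρ)²) = 0.091578·75.09703·0.4744/(120·0.27624)
= 0.09842

Final: 0.09842


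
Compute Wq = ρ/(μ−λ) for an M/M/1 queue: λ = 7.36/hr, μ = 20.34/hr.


ρ = 7.36/20.34 = 0.3618
Wq = ρ/(μ−λ) = 0.3618/(20.34 − 7.36) = 0.3618/12.98 = 0.02788 hr

Final: 0.02788 hr


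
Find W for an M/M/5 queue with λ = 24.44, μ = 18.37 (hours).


a = 1.3304; ρ = 0.2661; P₀ = 0.264144
Lq = P₀·a^c·ρ/(c!(1−ρ)²) = 0.004533
Wq = Lq/λ = 0.004533/24.44 = 0.0001855 hr
W = Wq + 1/μ = 0.0001855 + 0.05444 = 0.05462 hr

Final: 0.05462 hr


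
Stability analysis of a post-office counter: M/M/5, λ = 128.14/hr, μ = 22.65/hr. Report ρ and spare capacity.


Total capacity cμ = 5·22.65 = 113.25/hr
ρ = λ/(cμ) = 128.14/113.25 = 1.1315
Stable ⇔ ρ < 1: NO
Spare capacity = cμ − λ = 113.25 − 128.14 = -14.89/hr

Final: ρ = 1.1315; unstable; margin = -14.89/hr


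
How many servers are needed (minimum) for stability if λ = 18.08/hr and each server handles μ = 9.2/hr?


Stability requires cμ > λ ⇔ c > λ/μ.
λ/μ = 18.08/9.2 = 1.9652
Minimum integer c = ⌊1.9652⌋ + 1 = 2
Check: 2·9.2 = 18.40 > 18.08, while 1·9.2 = 9.20 ≤ 18.08

Final: 2 servers


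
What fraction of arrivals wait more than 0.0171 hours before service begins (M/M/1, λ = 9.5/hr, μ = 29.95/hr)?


ρ = 9.5/29.95 = 0.3172
P(Wq > t) = ρ·e^{−(μ−λ)t} = 0.3172·e^{−0.3497}
= 0.3172·0.704903 = 0.223592

Final: 0.223592


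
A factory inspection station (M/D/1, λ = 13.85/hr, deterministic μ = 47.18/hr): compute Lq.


ρ = 13.85/47.18 = 0.2936
M/D/1: Lq = ρ²/(2(1−ρ)) = 0.08618/(2·0.7064) = 0.06099

Final: 0.06099


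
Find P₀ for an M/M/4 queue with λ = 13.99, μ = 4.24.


a = λ/μ = 13.99/4.24 = 3.2995; ρ = a/c = 0.8249
Σ_{k=0}^{3} a^k/k! (terms k=0..3) = 1.00000 + 3.29953 + 5.44344 + 5.98693 = 15.72990
Tail: a^4/(4!(1−ρ)) = 118.52431/(24·0.1751) = 28.20107
P₀ = 1/(15.72990 + 28.20107) = 1/43.93097 = 0.022763

Final: 0.022763


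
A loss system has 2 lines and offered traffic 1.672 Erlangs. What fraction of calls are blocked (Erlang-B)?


B(c,a) = (a^c/c!) / Σ_{k=0}^{c} a^k/k!
a^2/2! = 1.397792
Σ terms (k=0..2): 1.00000 + 1.67200 + 1.39779 = 4.069792
B = 1.397792/4.069792 = 0.343455

Final: 0.343455


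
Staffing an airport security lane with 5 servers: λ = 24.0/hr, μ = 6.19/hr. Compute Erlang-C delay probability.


a = λ/μ = 3.8772; ρ = a/5 = 0.7754
P₀ = 0.015615 (from M/M/c formula)
C(c,a) = [a^c/(c!(1−ρ))]·P₀ = [876.19942/(120·0.2246)]·0.015615
= 32.51603·0.015615 = 0.507745

Final: 0.507745


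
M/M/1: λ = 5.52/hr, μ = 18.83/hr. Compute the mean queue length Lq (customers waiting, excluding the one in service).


ρ = 5.52/18.83 = 0.2931
Lq = ρ²/(1−ρ) = 0.08594/0.7069 = 0.1216

Final: 0.1216


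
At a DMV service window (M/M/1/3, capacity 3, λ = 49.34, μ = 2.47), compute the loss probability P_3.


ρ = λ/μ = 49.34/2.47 = 19.9757
P_K = (1−ρ)ρ^K/(1−ρ^(K+1)) = (-18.9757·7970.885593)/(1 − 159224.087103)
= -151253.201510/-159223.087103 = 0.949945

Final: 0.949945


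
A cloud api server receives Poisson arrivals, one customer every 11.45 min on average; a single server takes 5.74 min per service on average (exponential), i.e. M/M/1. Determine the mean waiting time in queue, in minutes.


λ = 60/11.45 = 5.2402 /hr
μ = 60/5.74 = 10.4530 /hr
ρ = λ/μ = 5.2402/10.4530 = 0.5013
Wq = ρ/(μ−λ) = 0.5013/(10.4530−5.2402) = 0.09617 hr
In minutes: 0.09617·60 = 5.770 min

Final: 5.770 min


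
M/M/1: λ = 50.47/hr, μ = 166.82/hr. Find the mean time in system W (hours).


W = 1/(μ−λ) = 1/(166.82 − 50.47) = 1/116.35 = 0.008595 hr

Final: 0.008595 hr


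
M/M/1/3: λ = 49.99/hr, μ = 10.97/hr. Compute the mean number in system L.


ρ = 49.99/10.97 = 4.5570
L = ρ[1 − (K+1)ρ^K + Kρ^(K+1)] / [(1−ρ)(1−ρ^(K+1))]
Numerator: 4.5570·(1 − 4·94.630150 + 3·431.227091) = 4174.919971
Denominator: (-3.5570)·(-430.227091) = 1530.306389
L = 4174.919971/1530.306389 = 2.7282

Final: 2.7282


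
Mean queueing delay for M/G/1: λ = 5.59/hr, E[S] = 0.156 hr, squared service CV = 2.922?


ρ = λ·E[S] = 5.59·0.156 = 0.8720
E[S²] = E[S]²(1+C_s²) = 0.156²·(1+2.922) = 0.095446
Wq = λ·E[S²]/(2(1−ρ)) = 5.59·0.095446/(2·0.1280) = 2.08480 hr

Final: 2.08480 hr


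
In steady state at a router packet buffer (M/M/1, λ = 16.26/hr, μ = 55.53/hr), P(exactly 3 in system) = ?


ρ = 16.26/55.53 = 0.2928
P_n = (1−ρ)·ρ^n = (1 − 0.2928)·0.2928^3 = 0.7072·0.025106 = 0.017755

Final: 0.017755


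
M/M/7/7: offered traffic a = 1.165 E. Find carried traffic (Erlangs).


B(7,1.165) = 0.0001803 (Erlang-B)
Carried load = a(1 − B) = 1.165·(1 − 0.0001803) = 1.165·0.999820 = 1.1648 E

Final: 1.1648 Erlangs


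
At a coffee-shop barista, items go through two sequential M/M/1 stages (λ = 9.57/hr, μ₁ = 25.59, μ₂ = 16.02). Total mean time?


Each node sees arrival rate λ = 9.57/hr (tandem ⇒ throughput preserved).
W₁ = 1/(μ₁−λ) = 1/(25.59−9.57) = 0.06242 hr
W₂ = 1/(μ₂−λ) = 1/(16.02−9.57) = 0.15504 hr
W_total = W₁ + W₂ = 0.06242 + 0.15504 = 0.21746 hr

Final: 0.21746 hr


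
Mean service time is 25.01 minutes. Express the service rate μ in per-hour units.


μ = 1/(service time) in consistent units.
1 hour = 60 min, so μ = 60/25.01 = 2.3990 per hour

Final: 2.3990 /hr


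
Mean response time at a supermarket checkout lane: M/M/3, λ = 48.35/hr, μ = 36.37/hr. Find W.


a = 1.3294; ρ = 0.4431; P₀ = 0.255350
Lq = P₀·a^c·ρ/(c!(1−ρ)²) = 0.14288
Wq = Lq/λ = 0.14288/48.35 = 0.002955 hr
W = Wq + 1/μ = 0.002955 + 0.02750 = 0.03045 hr

Final: 0.03045 hr


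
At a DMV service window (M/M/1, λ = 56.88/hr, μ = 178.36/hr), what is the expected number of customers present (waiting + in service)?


ρ = λ/μ = 56.88/178.36 = 0.3189
L = ρ/(1−ρ) = 0.3189/(1 − 0.3189) = 0.3189/0.6811 = 0.4682

Final: 0.4682


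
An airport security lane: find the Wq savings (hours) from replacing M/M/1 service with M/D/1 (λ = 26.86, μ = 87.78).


ρ = 26.86/87.78 = 0.3060
Wq(M/M/1) = ρ/(μ−λ) = 0.3060/60.92 = 0.005023 hr
Wq(M/D/1) = ρ/(2(μ−λ)) = 0.002511 hr
Savings = 0.005023 − 0.002511 = 0.002511 hr

Final: 0.002511 hr


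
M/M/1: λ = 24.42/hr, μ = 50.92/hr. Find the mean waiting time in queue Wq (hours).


ρ = 24.42/50.92 = 0.4796
Wq = ρ/(μ−λ) = 0.4796/(50.92 − 24.42) = 0.4796/26.50 = 0.01810 hr

Final: 0.01810 hr


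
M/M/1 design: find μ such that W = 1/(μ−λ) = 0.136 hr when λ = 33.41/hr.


W = 1/(μ−λ) ⇒ μ − λ = 1/W = 1/0.136 = 7.3529
μ = λ + 1/W = 33.41 + 7.3529 = 40.7629 per hr

Final: 40.7629 /hr


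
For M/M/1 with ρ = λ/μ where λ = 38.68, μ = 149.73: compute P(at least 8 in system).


ρ = 38.68/149.73 = 0.2583
P(N ≥ n) = ρ^n = 0.2583^8 = 0.00001983

Final: 0.00001983


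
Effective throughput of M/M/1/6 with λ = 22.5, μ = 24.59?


ρ = 0.9150; P_K = (1−ρ)ρ^6/(1−ρ^7) = 0.107732
λ_eff = λ(1 − P_K) = 22.5·(1 − 0.107732) = 22.5·0.892268 = 20.0760 /hr

Final: 20.0760 /hr


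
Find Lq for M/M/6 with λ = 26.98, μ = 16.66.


a = λ/μ = 1.6194; ρ = a/6 = 0.2699
P₀ = 0.197928
Lq = P₀·a^c·ρ / (c!·(1−ρ)²) = 0.197928·18.03855·0.2699/(720·0.53303)
= 0.002511

Final: 0.002511


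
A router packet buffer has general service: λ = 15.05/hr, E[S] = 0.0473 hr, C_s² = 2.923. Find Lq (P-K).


ρ = λ·E[S] = 15.05·0.0473 = 0.7119
Lq = ρ²(1+C_s²)/(2(1−ρ)) = 0.5068·(1+2.923)/(2·0.2881)
= 0.5068·3.9230/0.5763 = 3.44975

Final: 3.44975


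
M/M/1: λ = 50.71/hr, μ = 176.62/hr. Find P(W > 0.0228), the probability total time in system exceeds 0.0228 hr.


W ~ Exponential(μ−λ) for M/M/1.
μ − λ = 176.62 − 50.71 = 125.9100
P(W > t) = e^{−(μ−λ)t} = e^{−2.8707} = 0.056657

Final: 0.056657


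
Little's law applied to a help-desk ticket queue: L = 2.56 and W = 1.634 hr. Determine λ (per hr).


λ = L/W = 2.56/1.634 = 1.5667 /hr

Final: 1.5667 /hr


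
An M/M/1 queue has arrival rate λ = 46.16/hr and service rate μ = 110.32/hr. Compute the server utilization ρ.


ρ = λ/μ = 46.16/110.32 = 0.4184

Final: 0.4184


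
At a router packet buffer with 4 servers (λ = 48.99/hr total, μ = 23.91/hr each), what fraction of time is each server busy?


ρ = λ/(cμ) = 48.99/(4·23.91) = 48.99/95.64 = 0.5122

Final: 0.5122


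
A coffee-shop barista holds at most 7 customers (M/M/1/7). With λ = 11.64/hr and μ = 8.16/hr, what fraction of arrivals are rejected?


ρ = λ/μ = 11.64/8.16 = 1.4265
P_K = (1−ρ)ρ^K/(1−ρ^(K+1)) = (-0.4265·12.018209)/(1 − 17.143622)
= -5.125413/-16.143622 = 0.317488

Final: 0.317488


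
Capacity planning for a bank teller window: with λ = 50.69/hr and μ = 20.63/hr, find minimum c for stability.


Stability requires cμ > λ ⇔ c > λ/μ.
λ/μ = 50.69/20.63 = 2.4571
Minimum integer c = ⌊2.4571⌋ + 1 = 3
Check: 3·20.63 = 61.89 > 50.69, while 2·20.63 = 41.26 ≤ 50.69

Final: 3 servers


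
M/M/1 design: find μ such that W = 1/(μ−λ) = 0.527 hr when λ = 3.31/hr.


W = 1/(μ−λ) ⇒ μ − λ = 1/W = 1/0.527 = 1.8975
μ = λ + 1/W = 3.31 + 1.8975 = 5.2075 per hr

Final: 5.2075 /hr


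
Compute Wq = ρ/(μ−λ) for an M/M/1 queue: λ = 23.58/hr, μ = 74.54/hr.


ρ = 23.58/74.54 = 0.3163
Wq = ρ/(μ−λ) = 0.3163/(74.54 − 23.58) = 0.3163/50.96 = 0.006208 hr

Final: 0.006208 hr


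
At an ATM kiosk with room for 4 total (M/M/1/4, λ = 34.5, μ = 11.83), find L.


ρ = 34.5/11.83 = 2.9163
L = ρ[1 − (K+1)ρ^K + Kρ^(K+1)] / [(1−ρ)(1−ρ^(K+1))]
Numerator: 2.9163·(1 − 5·72.333154 + 4·210.946222) = 1408.927272
Denominator: (-1.9163)·(-209.946222) = 402.322980
L = 1408.927272/402.322980 = 3.5020

Final: 3.5020


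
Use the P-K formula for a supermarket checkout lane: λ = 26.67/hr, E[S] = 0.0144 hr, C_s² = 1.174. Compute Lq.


ρ = λ·E[S] = 26.67·0.0144 = 0.3840
Lq = ρ²(1+C_s²)/(2(1−ρ)) = 0.1475·(1+1.174)/(2·0.6160)
= 0.1475·2.1740/1.2319 = 0.26029

Final: 0.26029


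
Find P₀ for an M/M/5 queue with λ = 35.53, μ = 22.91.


a = λ/μ = 35.53/22.91 = 1.5509; ρ = a/c = 0.3102
Σ_{k=0}^{4} a^k/k! (terms k=0..4) = 1.00000 + 1.55085 + 1.20257 + 0.62167 + 0.24103 = 4.61612
Tail: a^5/(5!(1−ρ)) = 8.97120/(120·0.6898) = 0.10837
P₀ = 1/(4.61612 + 0.10837) = 1/4.72449 = 0.211663

Final: 0.211663


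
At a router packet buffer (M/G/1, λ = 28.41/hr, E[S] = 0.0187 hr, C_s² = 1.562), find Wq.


ρ = λ·E[S] = 28.41·0.0187 = 0.5313
E[S²] = E[S]²(1+C_s²) = 0.0187²·(1+1.562) = 0.0008959
Wq = λ·E[S²]/(2(1−ρ)) = 28.41·0.0008959/(2·0.4687) = 0.02715 hr

Final: 0.02715 hr


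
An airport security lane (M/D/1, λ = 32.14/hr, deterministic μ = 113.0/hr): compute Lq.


ρ = 32.14/113.0 = 0.2844
M/D/1: Lq = ρ²/(2(1−ρ)) = 0.08090/(2·0.7156) = 0.05653

Final: 0.05653


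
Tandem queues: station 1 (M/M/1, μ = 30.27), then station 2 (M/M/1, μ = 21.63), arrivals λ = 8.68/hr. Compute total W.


Each node sees arrival rate λ = 8.68/hr (tandem ⇒ throughput preserved).
W₁ = 1/(μ₁−λ) = 1/(30.27−8.68) = 0.04632 hr
W₂ = 1/(μ₂−λ) = 1/(21.63−8.68) = 0.07722 hr
W_total = W₁ + W₂ = 0.04632 + 0.07722 = 0.12354 hr

Final: 0.12354 hr


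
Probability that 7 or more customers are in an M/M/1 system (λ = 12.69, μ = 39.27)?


ρ = 12.69/39.27 = 0.3231
P(N ≥ n) = ρ^n = 0.3231^7 = 0.0003680

Final: 0.0003680


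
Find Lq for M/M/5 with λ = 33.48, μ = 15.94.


a = λ/μ = 2.1004; ρ = a/5 = 0.4201
P₀ = 0.121230
Lq = P₀·a^c·ρ / (c!·(1−ρ)²) = 0.121230·40.87763·0.4201/(120·0.33631)
= 0.05158

Final: 0.05158


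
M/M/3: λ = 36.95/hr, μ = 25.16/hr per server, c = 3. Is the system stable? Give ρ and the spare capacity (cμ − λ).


Total capacity cμ = 3·25.16 = 75.48/hr
ρ = λ/(cμ) = 36.95/75.48 = 0.4895
Stable ⇔ ρ < 1: YES
Spare capacity = cμ − λ = 75.48 − 36.95 = 38.53/hr

Final: ρ = 0.4895; stable; margin = 38.53/hr


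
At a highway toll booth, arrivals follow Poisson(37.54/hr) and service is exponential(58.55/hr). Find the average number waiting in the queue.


ρ = 37.54/58.55 = 0.6412
Lq = ρ²/(1−ρ) = 0.4111/0.3588 = 1.1456

Final: 1.1456


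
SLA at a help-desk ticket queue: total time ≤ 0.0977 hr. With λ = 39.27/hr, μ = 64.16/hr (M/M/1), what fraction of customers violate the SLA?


W ~ Exponential(μ−λ) for M/M/1.
μ − λ = 64.16 − 39.27 = 24.8900
P(W > t) = e^{−(μ−λ)t} = e^{−2.4318} = 0.087883

Final: 0.087883


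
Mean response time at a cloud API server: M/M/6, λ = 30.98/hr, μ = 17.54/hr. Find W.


a = 1.7662; ρ = 0.2944; P₀ = 0.170855
Lq = P₀·a^c·ρ/(c!(1−ρ)²) = 0.004259
Wq = Lq/λ = 0.004259/30.98 = 0.0001375 hr
W = Wq + 1/μ = 0.0001375 + 0.05701 = 0.05715 hr

Final: 0.05715 hr


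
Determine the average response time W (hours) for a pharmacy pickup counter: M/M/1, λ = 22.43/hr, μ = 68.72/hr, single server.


W = 1/(μ−λ) = 1/(68.72 − 22.43) = 1/46.29 = 0.02160 hr

Final: 0.02160 hr


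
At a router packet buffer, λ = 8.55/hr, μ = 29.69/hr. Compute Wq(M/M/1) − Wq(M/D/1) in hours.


ρ = 8.55/29.69 = 0.2880
Wq(M/M/1) = ρ/(μ−λ) = 0.2880/21.14 = 0.01362 hr
Wq(M/D/1) = ρ/(2(μ−λ)) = 0.006811 hr
Savings = 0.01362 − 0.006811 = 0.006811 hr

Final: 0.006811 hr


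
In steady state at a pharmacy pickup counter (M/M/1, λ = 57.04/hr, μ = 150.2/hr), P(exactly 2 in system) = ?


ρ = 57.04/150.2 = 0.3798
P_n = (1−ρ)·ρ^n = (1 − 0.3798)·0.3798^2 = 0.6202·0.144218 = 0.089450

Final: 0.089450


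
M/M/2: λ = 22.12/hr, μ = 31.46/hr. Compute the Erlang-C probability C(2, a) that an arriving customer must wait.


a = λ/μ = 0.7031; ρ = a/2 = 0.3516
P₀ = 0.479774 (from M/M/c formula)
C(c,a) = [a^c/(c!(1−ρ))]·P₀ = [0.49437/(2·0.6484)]·0.479774
= 0.38120·0.479774 = 0.182889

Final: 0.182889


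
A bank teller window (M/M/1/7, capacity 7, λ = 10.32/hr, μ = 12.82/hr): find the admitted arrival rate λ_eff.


ρ = 0.8050; P_K = (1−ρ)ρ^7/(1−ρ^8) = 0.051861
λ_eff = λ(1 − P_K) = 10.32·(1 − 0.051861) = 10.32·0.948139 = 9.7848 /hr

Final: 9.7848 /hr


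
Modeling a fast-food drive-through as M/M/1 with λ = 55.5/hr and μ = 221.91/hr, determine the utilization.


ρ = λ/μ = 55.5/221.91 = 0.2501

Final: 0.2501


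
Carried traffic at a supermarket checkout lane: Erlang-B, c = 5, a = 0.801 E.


B(5,0.801) = 0.001234 (Erlang-B)
Carried load = a(1 − B) = 0.801·(1 − 0.001234) = 0.801·0.998766 = 0.8000 E

Final: 0.8000 Erlangs


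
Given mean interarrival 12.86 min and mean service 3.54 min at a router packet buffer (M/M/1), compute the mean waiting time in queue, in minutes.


λ = 60/12.86 = 4.6656 /hr
μ = 60/3.54 = 16.9492 /hr
ρ = λ/μ = 4.6656/16.9492 = 0.2753
Wq = ρ/(μ−λ) = 0.2753/(16.9492−4.6656) = 0.02241 hr
In minutes: 0.02241·60 = 1.345 min

Final: 1.345 min


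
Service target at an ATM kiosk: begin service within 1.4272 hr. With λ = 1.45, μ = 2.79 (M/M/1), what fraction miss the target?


ρ = 1.45/2.79 = 0.5197
P(Wq > t) = ρ·e^{−(μ−λ)t} = 0.5197·e^{−1.9124}
= 0.5197·0.147718 = 0.076771

Final: 0.076771


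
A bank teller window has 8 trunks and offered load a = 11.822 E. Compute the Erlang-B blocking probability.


B(c,a) = (a^c/c!) / Σ_{k=0}^{c} a^k/k!
a^8/8! = 9462.526672
Σ terms (k=0..8): 1.00000 + 11.82200 + 69.87984 + 275.37316 + 813.86539 + 1924.30332 + 3791.51897 + 6403.33390 + 9462.52667 = 22753.623259
B = 9462.526672/22753.623259 = 0.415869

Final: 0.415869


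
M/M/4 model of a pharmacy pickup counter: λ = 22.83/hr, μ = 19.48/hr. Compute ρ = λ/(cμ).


ρ = λ/(cμ) = 22.83/(4·19.48) = 22.83/77.92 = 0.2930

Final: 0.2930


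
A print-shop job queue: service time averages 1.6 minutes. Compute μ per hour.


μ = 1/(service time) in consistent units.
1 hour = 60 min, so μ = 60/1.6 = 37.5000 per hour

Final: 37.5000 /hr


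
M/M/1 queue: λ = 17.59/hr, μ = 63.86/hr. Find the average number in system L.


ρ = λ/μ = 17.59/63.86 = 0.2754
L = ρ/(1−ρ) = 0.2754/(1 − 0.2754) = 0.2754/0.7246 = 0.3802

Final: 0.3802


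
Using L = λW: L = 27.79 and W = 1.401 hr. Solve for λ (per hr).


λ = L/W = 27.79/1.401 = 19.8358 /hr

Final: 19.8358 /hr


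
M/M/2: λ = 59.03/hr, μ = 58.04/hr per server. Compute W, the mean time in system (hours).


a = 1.0171; ρ = 0.5085; P₀ = 0.325795
Lq = P₀·a^c·ρ/(c!(1−ρ)²) = 0.35475
Wq = Lq/λ = 0.35475/59.03 = 0.006010 hr
W = Wq + 1/μ = 0.006010 + 0.01723 = 0.02324 hr

Final: 0.02324 hr


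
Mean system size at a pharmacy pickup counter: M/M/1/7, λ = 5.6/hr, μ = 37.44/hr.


ρ = 5.6/37.44 = 0.1496
L = ρ[1 − (K+1)ρ^K + Kρ^(K+1)] / [(1−ρ)(1−ρ^(K+1))]
Numerator: 0.1496·(1 − 8·0.000001675 + 7·0.0000002505) = 0.149571
Denominator: (0.8504)·(1.000000) = 0.850427
L = 0.149571/0.850427 = 0.1759

Final: 0.1759


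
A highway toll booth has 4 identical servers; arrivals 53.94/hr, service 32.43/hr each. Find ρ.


ρ = λ/(cμ) = 53.94/(4·32.43) = 53.94/129.72 = 0.4158

Final: 0.4158


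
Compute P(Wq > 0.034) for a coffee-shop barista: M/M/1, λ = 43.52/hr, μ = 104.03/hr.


ρ = 43.52/104.03 = 0.4183
P(Wq > t) = ρ·e^{−(μ−λ)t} = 0.4183·e^{−2.0573}
= 0.4183·0.127793 = 0.053461

Final: 0.053461


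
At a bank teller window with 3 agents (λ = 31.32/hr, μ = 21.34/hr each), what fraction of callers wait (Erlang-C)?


a = λ/μ = 1.4677; ρ = a/3 = 0.4892
P₀ = 0.218519 (from M/M/c formula)
C(c,a) = [a^c/(c!(1−ρ))]·P₀ = [3.16142/(6·0.5108)]·0.218519
= 1.03157·0.218519 = 0.225418

Final: 0.225418


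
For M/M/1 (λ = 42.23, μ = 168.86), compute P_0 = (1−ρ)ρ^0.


ρ = 42.23/168.86 = 0.2501
P_n = (1−ρ)·ρ^n = (1 − 0.2501)·0.2501^0 = 0.7499·1.000000 = 0.749911

Final: 0.749911


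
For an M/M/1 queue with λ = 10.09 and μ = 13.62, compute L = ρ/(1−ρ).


ρ = λ/μ = 10.09/13.62 = 0.7408
L = ρ/(1−ρ) = 0.7408/(1 − 0.7408) = 0.7408/0.2592 = 2.8584

Final: 2.8584


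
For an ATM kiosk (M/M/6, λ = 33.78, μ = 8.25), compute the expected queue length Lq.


a = λ/μ = 4.0945; ρ = a/6 = 0.6824
P₀ = 0.014964
Lq = P₀·a^c·ρ / (c!·(1−ρ)²) = 0.014964·4712.31355·0.6824/(720·0.10085)
= 0.66267

Final: 0.66267


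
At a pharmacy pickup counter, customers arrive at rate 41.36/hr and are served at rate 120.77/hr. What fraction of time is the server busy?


ρ = λ/μ = 41.36/120.77 = 0.3425

Final: 0.3425


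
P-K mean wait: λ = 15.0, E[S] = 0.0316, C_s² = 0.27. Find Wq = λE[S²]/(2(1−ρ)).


ρ = λ·E[S] = 15.0·0.0316 = 0.4740
E[S²] = E[S]²(1+C_s²) = 0.0316²·(1+0.27) = 0.001268
Wq = λ·E[S²]/(2(1−ρ)) = 15.0·0.001268/(2·0.5260) = 0.01808 hr

Final: 0.01808 hr


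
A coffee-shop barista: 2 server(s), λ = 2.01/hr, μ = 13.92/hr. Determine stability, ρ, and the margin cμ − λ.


Total capacity cμ = 2·13.92 = 27.84/hr
ρ = λ/(cμ) = 2.01/27.84 = 0.07220
Stable ⇔ ρ < 1: YES
Spare capacity = cμ − λ = 27.84 − 2.01 = 25.83/hr

Final: ρ = 0.07220; stable; margin = 25.83/hr


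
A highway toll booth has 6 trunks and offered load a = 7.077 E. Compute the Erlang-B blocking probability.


B(c,a) = (a^c/c!) / Σ_{k=0}^{c} a^k/k!
a^6/6! = 174.486840
Σ terms (k=0..6): 1.00000 + 7.07700 + 25.04196 + 59.07399 + 104.51666 + 147.93289 + 174.48684 = 519.129350
B = 174.486840/519.129350 = 0.336114

Final: 0.336114


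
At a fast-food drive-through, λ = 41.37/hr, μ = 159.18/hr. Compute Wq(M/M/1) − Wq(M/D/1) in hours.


ρ = 41.37/159.18 = 0.2599
Wq(M/M/1) = ρ/(μ−λ) = 0.2599/117.81 = 0.002206 hr
Wq(M/D/1) = ρ/(2(μ−λ)) = 0.001103 hr
Savings = 0.002206 − 0.001103 = 0.001103 hr

Final: 0.001103 hr


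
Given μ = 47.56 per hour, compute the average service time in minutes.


Mean service time = 1/μ = 1/47.56 hour = 0.02103 hour
In minutes: 0.02103 × 60 = 1.2616 min

Final: 1.2616 min


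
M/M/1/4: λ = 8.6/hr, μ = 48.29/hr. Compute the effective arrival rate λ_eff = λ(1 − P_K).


ρ = 0.1781; P_K = (1−ρ)ρ^4/(1−ρ^5) = 0.0008269
λ_eff = λ(1 − P_K) = 8.6·(1 − 0.0008269) = 8.6·0.999173 = 8.5929 /hr

Final: 8.5929 /hr


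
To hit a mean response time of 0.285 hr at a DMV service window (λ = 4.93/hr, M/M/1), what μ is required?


W = 1/(μ−λ) ⇒ μ − λ = 1/W = 1/0.285 = 3.5088
μ = λ + 1/W = 4.93 + 3.5088 = 8.4388 per hr

Final: 8.4388 /hr


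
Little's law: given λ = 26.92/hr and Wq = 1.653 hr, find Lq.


Lq = λWq = 26.92·1.653 = 44.4988

Final: 44.4988


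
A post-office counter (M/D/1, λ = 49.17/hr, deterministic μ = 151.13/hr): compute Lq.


ρ = 49.17/151.13 = 0.3253
M/D/1: Lq = ρ²/(2(1−ρ)) = 0.1059/(2·0.6747) = 0.07845

Final: 0.07845


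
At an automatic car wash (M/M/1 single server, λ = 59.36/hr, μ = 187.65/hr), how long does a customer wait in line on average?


ρ = 59.36/187.65 = 0.3163
Wq = ρ/(μ−λ) = 0.3163/(187.65 − 59.36) = 0.3163/128.29 = 0.002466 hr

Final: 0.002466 hr


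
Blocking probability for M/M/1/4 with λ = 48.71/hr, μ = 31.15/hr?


ρ = λ/μ = 48.71/31.15 = 1.5637
P_K = (1−ρ)ρ^K/(1−ρ^(K+1)) = (-0.5637·5.979162)/(1 − 9.349758)
= -3.370597/-8.349758 = 0.403676

Final: 0.403676


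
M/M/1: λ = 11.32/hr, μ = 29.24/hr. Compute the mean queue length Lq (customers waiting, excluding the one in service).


ρ = 11.32/29.24 = 0.3871
Lq = ρ²/(1−ρ) = 0.1499/0.6129 = 0.2446

Final: 0.2446


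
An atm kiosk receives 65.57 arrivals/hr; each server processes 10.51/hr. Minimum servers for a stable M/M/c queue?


Stability requires cμ > λ ⇔ c > λ/μ.
λ/μ = 65.57/10.51 = 6.2388
Minimum integer c = ⌊6.2388⌋ + 1 = 7
Check: 7·10.51 = 73.57 > 65.57, while 6·10.51 = 63.06 ≤ 65.57

Final: 7 servers


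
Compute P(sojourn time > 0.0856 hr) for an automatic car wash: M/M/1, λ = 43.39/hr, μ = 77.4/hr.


W ~ Exponential(μ−λ) for M/M/1.
μ − λ = 77.4 − 43.39 = 34.0100
P(W > t) = e^{−(μ−λ)t} = e^{−2.9113} = 0.054407

Final: 0.054407


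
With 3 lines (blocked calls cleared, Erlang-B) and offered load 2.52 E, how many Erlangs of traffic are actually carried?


B(3,2.52) = 0.284882 (Erlang-B)
Carried load = a(1 − B) = 2.52·(1 − 0.284882) = 2.52·0.715118 = 1.8021 E

Final: 1.8021 Erlangs


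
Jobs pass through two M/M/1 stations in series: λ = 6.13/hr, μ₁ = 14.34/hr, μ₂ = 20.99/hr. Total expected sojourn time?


Each node sees arrival rate λ = 6.13/hr (tandem ⇒ throughput preserved).
W₁ = 1/(μ₁−λ) = 1/(14.34−6.13) = 0.12180 hr
W₂ = 1/(μ₂−λ) = 1/(20.99−6.13) = 0.06729 hr
W_total = W₁ + W₂ = 0.12180 + 0.06729 = 0.18910 hr

Final: 0.18910 hr


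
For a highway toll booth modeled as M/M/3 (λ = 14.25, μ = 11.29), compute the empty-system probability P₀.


a = λ/μ = 14.25/11.29 = 1.2622; ρ = a/c = 0.4207
Σ_{k=0}^{2} a^k/k! (terms k=0..2) = 1.00000 + 1.26218 + 0.79655 = 3.05873
Tail: a^3/(3!(1−ρ)) = 2.01077/(6·0.5793) = 0.57853
P₀ = 1/(3.05873 + 0.57853) = 1/3.63726 = 0.274932

Final: 0.274932


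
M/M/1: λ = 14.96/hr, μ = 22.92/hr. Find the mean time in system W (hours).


W = 1/(μ−λ) = 1/(22.92 − 14.96) = 1/7.96 = 0.1256 hr

Final: 0.1256 hr


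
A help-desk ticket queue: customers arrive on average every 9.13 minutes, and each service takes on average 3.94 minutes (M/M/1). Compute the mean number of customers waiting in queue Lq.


λ = 60/9.13 = 6.5717 /hr
μ = 60/3.94 = 15.2284 /hr
ρ = λ/μ = 6.5717/15.2284 = 0.4315
Lq = ρ²/(1−ρ) = 0.1862/0.5685 = 0.3276

Final: 0.3276


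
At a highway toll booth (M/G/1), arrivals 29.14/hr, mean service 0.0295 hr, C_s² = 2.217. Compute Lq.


ρ = λ·E[S] = 29.14·0.0295 = 0.8596
Lq = ρ²(1+C_s²)/(2(1−ρ)) = 0.7390·(1+2.217)/(2·0.1404)
= 0.7390·3.2170/0.2807 = 8.46779

Final: 8.46779


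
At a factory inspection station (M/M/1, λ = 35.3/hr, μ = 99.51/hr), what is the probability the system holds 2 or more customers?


ρ = 35.3/99.51 = 0.3547
P(N ≥ n) = ρ^n = 0.3547^2 = 0.125839

Final: 0.125839


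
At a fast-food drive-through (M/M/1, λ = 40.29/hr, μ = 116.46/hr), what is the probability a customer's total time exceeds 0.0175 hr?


W ~ Exponential(μ−λ) for M/M/1.
μ − λ = 116.46 − 40.29 = 76.1700
P(W > t) = e^{−(μ−λ)t} = e^{−1.3330} = 0.263692

Final: 0.263692


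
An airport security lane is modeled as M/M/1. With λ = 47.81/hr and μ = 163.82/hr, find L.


ρ = λ/μ = 47.81/163.82 = 0.2918
L = ρ/(1−ρ) = 0.2918/(1 − 0.2918) = 0.2918/0.7082 = 0.4121

Final: 0.4121


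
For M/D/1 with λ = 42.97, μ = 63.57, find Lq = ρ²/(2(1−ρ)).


ρ = 42.97/63.57 = 0.6759
M/D/1: Lq = ρ²/(2(1−ρ)) = 0.4569/(2·0.3241) = 0.70499

Final: 0.70499


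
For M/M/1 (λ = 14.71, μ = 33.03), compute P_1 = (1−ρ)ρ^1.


ρ = 14.71/33.03 = 0.4454
P_n = (1−ρ)·ρ^n = (1 − 0.4454)·0.4454^1 = 0.5546·0.445353 = 0.247014

Final: 0.247014


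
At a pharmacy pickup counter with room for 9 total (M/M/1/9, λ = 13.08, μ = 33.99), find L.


ρ = 13.08/33.99 = 0.3848
L = ρ[1 − (K+1)ρ^K + Kρ^(K+1)] / [(1−ρ)(1−ρ^(K+1))]
Numerator: 0.3848·(1 − 10·0.0001851 + 9·0.00007121) = 0.384354
Denominator: (0.6152)·(0.999929) = 0.615137
L = 0.384354/0.615137 = 0.6248

Final: 0.6248


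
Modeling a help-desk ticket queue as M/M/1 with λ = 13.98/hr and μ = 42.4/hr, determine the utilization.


ρ = λ/μ = 13.98/42.4 = 0.3297

Final: 0.3297


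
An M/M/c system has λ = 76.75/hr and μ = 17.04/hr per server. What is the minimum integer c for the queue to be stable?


Stability requires cμ > λ ⇔ c > λ/μ.
λ/μ = 76.75/17.04 = 4.5041
Minimum integer c = ⌊4.5041⌋ + 1 = 5
Check: 5·17.04 = 85.20 > 76.75, while 4·17.04 = 68.16 ≤ 76.75

Final: 5 servers


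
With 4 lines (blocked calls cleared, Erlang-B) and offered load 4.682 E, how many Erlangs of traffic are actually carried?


B(4,4.682) = 0.372365 (Erlang-B)
Carried load = a(1 − B) = 4.682·(1 − 0.372365) = 4.682·0.627635 = 2.9386 E

Final: 2.9386 Erlangs


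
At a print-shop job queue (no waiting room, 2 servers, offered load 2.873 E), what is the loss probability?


B(c,a) = (a^c/c!) / Σ_{k=0}^{c} a^k/k!
a^2/2! = 4.127065
Σ terms (k=0..2): 1.00000 + 2.87300 + 4.12706 = 8.000065
B = 4.127065/8.000065 = 0.515879

Final: 0.515879


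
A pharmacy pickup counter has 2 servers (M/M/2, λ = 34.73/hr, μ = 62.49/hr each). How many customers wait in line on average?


a = λ/μ = 0.5558; ρ = a/2 = 0.2779
P₀ = 0.565087
Lq = P₀·a^c·ρ / (c!·(1−ρ)²) = 0.565087·0.30888·0.2779/(2·0.52145)
= 0.04651

Final: 0.04651


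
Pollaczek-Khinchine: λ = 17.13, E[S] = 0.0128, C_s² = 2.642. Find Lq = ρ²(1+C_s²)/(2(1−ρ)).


ρ = λ·E[S] = 17.13·0.0128 = 0.2193
Lq = ρ²(1+C_s²)/(2(1−ρ)) = 0.04808·(1+2.642)/(2·0.7807)
= 0.04808·3.6420/1.5615 = 0.11213

Final: 0.11213


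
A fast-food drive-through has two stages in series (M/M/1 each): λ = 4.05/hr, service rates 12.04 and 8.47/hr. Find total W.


Each node sees arrival rate λ = 4.05/hr (tandem ⇒ throughput preserved).
W₁ = 1/(μ₁−λ) = 1/(12.04−4.05) = 0.12516 hr
W₂ = 1/(μ₂−λ) = 1/(8.47−4.05) = 0.22624 hr
W_total = W₁ + W₂ = 0.12516 + 0.22624 = 0.35140 hr

Final: 0.35140 hr


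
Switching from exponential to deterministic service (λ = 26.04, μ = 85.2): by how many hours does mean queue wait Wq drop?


ρ = 26.04/85.2 = 0.3056
Wq(M/M/1) = ρ/(μ−λ) = 0.3056/59.16 = 0.005166 hr
Wq(M/D/1) = ρ/(2(μ−λ)) = 0.002583 hr
Savings = 0.005166 − 0.002583 = 0.002583 hr

Final: 0.002583 hr


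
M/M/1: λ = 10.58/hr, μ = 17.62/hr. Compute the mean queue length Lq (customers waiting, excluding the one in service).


ρ = 10.58/17.62 = 0.6005
Lq = ρ²/(1−ρ) = 0.3605/0.3995 = 0.9024

Final: 0.9024


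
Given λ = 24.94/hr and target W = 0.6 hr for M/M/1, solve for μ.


W = 1/(μ−λ) ⇒ μ − λ = 1/W = 1/0.6 = 1.6667
μ = λ + 1/W = 24.94 + 1.6667 = 26.6067 per hr

Final: 26.6067 /hr


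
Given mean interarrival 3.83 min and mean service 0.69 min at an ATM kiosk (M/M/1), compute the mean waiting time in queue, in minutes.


λ = 60/3.83 = 15.6658 /hr
μ = 60/0.69 = 86.9565 /hr
ρ = λ/μ = 15.6658/86.9565 = 0.1802
Wq = ρ/(μ−λ) = 0.1802/(86.9565−15.6658) = 0.002527 hr
In minutes: 0.002527·60 = 0.1516 min

Final: 0.1516 min


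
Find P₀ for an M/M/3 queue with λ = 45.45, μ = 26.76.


a = λ/μ = 45.45/26.76 = 1.6984; ρ = a/c = 0.5661
Σ_{k=0}^{2} a^k/k! (terms k=0..2) = 1.00000 + 1.69843 + 1.44233 = 4.14076
Tail: a^3/(3!(1−ρ)) = 4.89940/(6·0.4339) = 1.88211
P₀ = 1/(4.14076 + 1.88211) = 1/6.02288 = 0.166034

Final: 0.166034


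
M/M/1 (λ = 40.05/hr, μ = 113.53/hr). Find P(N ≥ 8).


ρ = 40.05/113.53 = 0.3528
P(N ≥ n) = ρ^n = 0.3528^8 = 0.0002398

Final: 0.0002398


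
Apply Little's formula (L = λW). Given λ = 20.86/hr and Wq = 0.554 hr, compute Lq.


Lq = λWq = 20.86·0.554 = 11.5564

Final: 11.5564


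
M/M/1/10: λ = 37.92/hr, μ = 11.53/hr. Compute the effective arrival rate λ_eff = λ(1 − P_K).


ρ = 3.2888; P_K = (1−ρ)ρ^10/(1−ρ^11) = 0.695940
λ_eff = λ(1 − P_K) = 37.92·(1 − 0.695940) = 37.92·0.304060 = 11.5299 /hr

Final: 11.5299 /hr


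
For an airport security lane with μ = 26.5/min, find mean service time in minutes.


Mean service time = 1/μ = 1/26.5 minute = 0.03774 minute
In minutes: 0.03774 × 1 = 0.03774 min

Final: 0.03774 min


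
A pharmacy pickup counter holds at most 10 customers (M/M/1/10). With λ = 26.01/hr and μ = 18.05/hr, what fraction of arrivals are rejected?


ρ = λ/μ = 26.01/18.05 = 1.4410
P_K = (1−ρ)ρ^K/(1−ρ^(K+1)) = (-0.4410·38.603925)/(1 − 55.628149)
= -17.024224/-54.628149 = 0.311638

Final: 0.311638


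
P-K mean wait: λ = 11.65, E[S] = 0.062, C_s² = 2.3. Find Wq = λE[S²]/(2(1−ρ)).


ρ = λ·E[S] = 11.65·0.062 = 0.7223
E[S²] = E[S]²(1+C_s²) = 0.062²·(1+2.3) = 0.012685
Wq = λ·E[S²]/(2(1−ρ)) = 11.65·0.012685/(2·0.2777) = 0.26608 hr

Final: 0.26608 hr


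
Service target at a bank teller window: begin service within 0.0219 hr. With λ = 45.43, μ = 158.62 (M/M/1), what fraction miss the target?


ρ = 45.43/158.62 = 0.2864
P(Wq > t) = ρ·e^{−(μ−λ)t} = 0.2864·e^{−2.4789}
= 0.2864·0.083839 = 0.024012

Final: 0.024012


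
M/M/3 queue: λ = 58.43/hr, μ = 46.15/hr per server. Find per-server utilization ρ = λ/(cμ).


ρ = λ/(cμ) = 58.43/(3·46.15) = 58.43/138.45 = 0.4220

Final: 0.4220


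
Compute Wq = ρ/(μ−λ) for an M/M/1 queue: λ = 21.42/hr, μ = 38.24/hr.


ρ = 21.42/38.24 = 0.5601
Wq = ρ/(μ−λ) = 0.5601/(38.24 − 21.42) = 0.5601/16.82 = 0.03330 hr

Final: 0.03330 hr


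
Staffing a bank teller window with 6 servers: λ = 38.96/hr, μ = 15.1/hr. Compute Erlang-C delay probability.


a = λ/μ = 2.5801; ρ = a/6 = 0.4300
P₀ = 0.075247 (from M/M/c formula)
C(c,a) = [a^c/(c!(1−ρ))]·P₀ = [295.02037/(720·0.5700)]·0.075247
= 0.71889·0.075247 = 0.054094

Final: 0.054094


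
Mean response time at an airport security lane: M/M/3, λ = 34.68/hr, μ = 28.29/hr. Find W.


a = 1.2259; ρ = 0.4086; P₀ = 0.286005
Lq = P₀·a^c·ρ/(c!(1−ρ)²) = 0.10260
Wq = Lq/λ = 0.10260/34.68 = 0.002959 hr
W = Wq + 1/μ = 0.002959 + 0.03535 = 0.03831 hr

Final: 0.03831 hr


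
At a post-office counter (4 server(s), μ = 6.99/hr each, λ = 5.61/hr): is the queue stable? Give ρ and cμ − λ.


Total capacity cμ = 4·6.99 = 27.96/hr
ρ = λ/(cμ) = 5.61/27.96 = 0.2006
Stable ⇔ ρ < 1: YES
Spare capacity = cμ − λ = 27.96 − 5.61 = 22.35/hr

Final: ρ = 0.2006; stable; margin = 22.35/hr


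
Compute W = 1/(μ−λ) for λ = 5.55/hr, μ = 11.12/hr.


W = 1/(μ−λ) = 1/(11.12 − 5.55) = 1/5.57 = 0.1795 hr

Final: 0.1795 hr


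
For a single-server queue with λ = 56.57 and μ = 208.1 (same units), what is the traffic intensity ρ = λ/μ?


ρ = λ/μ = 56.57/208.1 = 0.2718

Final: 0.2718


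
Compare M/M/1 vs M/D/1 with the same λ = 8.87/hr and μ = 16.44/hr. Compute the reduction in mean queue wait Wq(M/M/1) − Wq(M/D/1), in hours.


ρ = 8.87/16.44 = 0.5395
Wq(M/M/1) = ρ/(μ−λ) = 0.5395/7.57 = 0.07127 hr
Wq(M/D/1) = ρ/(2(μ−λ)) = 0.03564 hr
Savings = 0.07127 − 0.03564 = 0.03564 hr

Final: 0.03564 hr


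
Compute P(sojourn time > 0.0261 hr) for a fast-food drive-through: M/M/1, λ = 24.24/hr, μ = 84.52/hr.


W ~ Exponential(μ−λ) for M/M/1.
μ − λ = 84.52 − 24.24 = 60.2800
P(W > t) = e^{−(μ−λ)t} = e^{−1.5733} = 0.207358

Final: 0.207358


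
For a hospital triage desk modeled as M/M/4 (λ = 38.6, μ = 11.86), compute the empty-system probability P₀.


a = λ/μ = 38.6/11.86 = 3.2546; ρ = a/c = 0.8137
Σ_{k=0}^{3} a^k/k! (terms k=0..3) = 1.00000 + 3.25464 + 5.29633 + 5.74588 = 15.29685
Tail: a^4/(4!(1−ρ)) = 112.20455/(24·0.1863) = 25.08948
P₀ = 1/(15.29685 + 25.08948) = 1/40.38633 = 0.024761

Final: 0.024761


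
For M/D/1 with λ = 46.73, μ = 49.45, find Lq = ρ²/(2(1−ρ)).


ρ = 46.73/49.45 = 0.9450
M/D/1: Lq = ρ²/(2(1−ρ)) = 0.8930/(2·0.05501) = 8.11758

Final: 8.11758
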